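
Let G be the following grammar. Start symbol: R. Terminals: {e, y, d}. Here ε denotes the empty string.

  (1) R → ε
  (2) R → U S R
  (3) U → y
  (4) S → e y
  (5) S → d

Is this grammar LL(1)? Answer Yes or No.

FIRST(R) = {ε, y}
FIRST(U) = {y}
FIRST(S) = {d, e}
FOLLOW(R) = {$}
FOLLOW(U) = {d, e}
FOLLOW(S) = {$, y}
Each cell of M receives at most one production.

Yes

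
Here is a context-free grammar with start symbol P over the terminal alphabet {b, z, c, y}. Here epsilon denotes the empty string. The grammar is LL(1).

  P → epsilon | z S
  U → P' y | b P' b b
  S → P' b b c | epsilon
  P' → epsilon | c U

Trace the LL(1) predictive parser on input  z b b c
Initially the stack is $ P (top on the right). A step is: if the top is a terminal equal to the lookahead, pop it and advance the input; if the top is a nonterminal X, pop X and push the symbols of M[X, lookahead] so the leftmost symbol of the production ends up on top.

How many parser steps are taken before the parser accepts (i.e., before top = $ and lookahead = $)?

step 1: stack=$ P  input=z b b c $  — expand P → z S
step 2: stack=$ S z  input=z b b c $  — match z
step 3: stack=$ S  input=b b c $  — expand S → P' b b c
step 4: stack=$ c b b P'  input=b b c $  — expand P' → epsilon
step 5: stack=$ c b b  input=b b c $  — match b
step 6: stack=$ c b  input=b c $  — match b
step 7: stack=$ c  input=c $  — match c
Accept reached after 7 steps.

7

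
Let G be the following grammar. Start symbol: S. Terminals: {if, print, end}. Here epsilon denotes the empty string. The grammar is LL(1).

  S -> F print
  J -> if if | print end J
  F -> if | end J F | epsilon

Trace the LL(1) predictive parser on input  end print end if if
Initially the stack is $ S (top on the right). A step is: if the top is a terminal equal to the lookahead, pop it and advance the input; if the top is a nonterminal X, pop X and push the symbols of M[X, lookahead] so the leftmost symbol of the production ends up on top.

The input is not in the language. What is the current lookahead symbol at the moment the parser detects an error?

$

step 1: stack=$ S  input=end print end if if $  — expand S -> F print
step 2: stack=$ print F  input=end print end if if $  — expand F -> end J F
step 3: stack=$ print F J end  input=end print end if if $  — match end
step 4: stack=$ print F J  input=print end if if $  — expand J -> print end J
step 5: stack=$ print F J end print  input=print end if if $  — match print
step 6: stack=$ print F J end  input=end if if $  — match end
step 7: stack=$ print F J  input=if if $  — expand J -> if if
step 8: stack=$ print F if if  input=if if $  — match if
step 9: stack=$ print F if  input=if $  — match if
step 10: stack=$ print F  input=$  — error: M[F, $] is empty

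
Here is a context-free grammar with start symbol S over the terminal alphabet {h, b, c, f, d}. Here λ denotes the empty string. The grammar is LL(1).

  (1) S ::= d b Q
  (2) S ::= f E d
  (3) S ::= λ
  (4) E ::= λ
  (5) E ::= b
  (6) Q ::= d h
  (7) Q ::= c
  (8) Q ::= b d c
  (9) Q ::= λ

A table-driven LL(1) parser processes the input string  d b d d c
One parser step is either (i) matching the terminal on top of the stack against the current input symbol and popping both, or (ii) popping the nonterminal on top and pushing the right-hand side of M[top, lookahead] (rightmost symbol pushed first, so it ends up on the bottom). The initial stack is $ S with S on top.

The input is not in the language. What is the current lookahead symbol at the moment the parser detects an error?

d

     Stack    Input        Action
  1  $ S      d b d d c $  expand S ::= d b Q
  2  $ Q b d  d b d d c $  match d
  3  $ Q b    b d d c $    match b
  4  $ Q      d d c $      expand Q ::= d h
  5  $ h d    d d c $      match d
  6  $ h      d c $        error: top is terminal h but lookahead is d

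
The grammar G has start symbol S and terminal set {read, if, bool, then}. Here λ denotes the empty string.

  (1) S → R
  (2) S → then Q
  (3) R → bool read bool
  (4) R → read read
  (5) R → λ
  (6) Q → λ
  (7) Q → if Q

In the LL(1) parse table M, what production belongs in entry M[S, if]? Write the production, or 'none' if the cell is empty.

none

FIRST(R): from R→bool read bool we get {bool}; from R→read read we get {read}; from R→λ we get {λ}. So FIRST(R) = {λ, bool, read}.
FIRST(Q): from Q→λ we get {λ}; from Q→if Q we get {if}. So FIRST(Q) = {λ, if}.
FIRST(S): from S→R we get {λ, bool, read}; from S→then Q we get {then}. So FIRST(S) = {λ, bool, read, then}.
FOLLOW(S) includes $ since S is the start symbol.
FOLLOW(S): S appears on no right-hand side. Thus FOLLOW(S) = {$}.
For S → R: FIRST(R) = {λ, bool, read}, so it goes in M[S, t] for t ∈ {bool, read}; since λ ∈ FIRST, also for every t ∈ FOLLOW(S) = {$}.
For S → then Q: FIRST(then Q) = {then}, so it goes in M[S, t] for t ∈ {then}.
None of these place a production in M[S, if].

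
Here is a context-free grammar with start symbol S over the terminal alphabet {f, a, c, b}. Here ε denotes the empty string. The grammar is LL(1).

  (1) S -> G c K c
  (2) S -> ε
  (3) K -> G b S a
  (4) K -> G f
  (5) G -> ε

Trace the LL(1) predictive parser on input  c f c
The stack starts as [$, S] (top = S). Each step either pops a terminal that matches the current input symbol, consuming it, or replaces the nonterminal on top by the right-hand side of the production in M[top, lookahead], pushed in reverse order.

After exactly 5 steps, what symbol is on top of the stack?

step 1: stack=$ S  input=c f c $  — expand S -> G c K c
step 2: stack=$ c K c G  input=c f c $  — expand G -> ε
step 3: stack=$ c K c  input=c f c $  — match c
step 4: stack=$ c K  input=f c $  — expand K -> G f
step 5: stack=$ c f G  input=f c $  — expand G -> ε
Stack after step 5: $ c f (top = f).

f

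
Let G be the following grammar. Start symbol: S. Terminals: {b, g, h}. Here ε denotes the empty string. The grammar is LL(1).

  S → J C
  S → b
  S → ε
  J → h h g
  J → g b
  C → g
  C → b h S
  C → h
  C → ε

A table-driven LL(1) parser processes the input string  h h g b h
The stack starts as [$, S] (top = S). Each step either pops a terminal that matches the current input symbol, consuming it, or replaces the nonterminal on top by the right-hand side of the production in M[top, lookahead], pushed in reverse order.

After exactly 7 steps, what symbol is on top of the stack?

h

     Stack      Input        Action
  1  $ S        h h g b h $  expand S → J C
  2  $ C J      h h g b h $  expand J → h h g
  3  $ C g h h  h h g b h $  match h
  4  $ C g h    h g b h $    match h
  5  $ C g      g b h $      match g
  6  $ C        b h $        expand C → b h S
  7  $ S h b    b h $        match b
Stack after step 7: $ S h (top = h).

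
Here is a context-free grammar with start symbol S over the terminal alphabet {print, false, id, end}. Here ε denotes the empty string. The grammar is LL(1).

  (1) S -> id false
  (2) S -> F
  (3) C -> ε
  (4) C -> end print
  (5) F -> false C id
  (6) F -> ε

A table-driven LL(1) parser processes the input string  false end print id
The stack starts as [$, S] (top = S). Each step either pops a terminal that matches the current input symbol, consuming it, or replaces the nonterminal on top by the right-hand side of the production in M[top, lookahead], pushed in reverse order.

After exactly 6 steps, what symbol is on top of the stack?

id

step 1: stack=$ S  input=false end print id $  — expand S -> F
step 2: stack=$ F  input=false end print id $  — expand F -> false C id
step 3: stack=$ id C false  input=false end print id $  — match false
step 4: stack=$ id C  input=end print id $  — expand C -> end print
step 5: stack=$ id print end  input=end print id $  — match end
step 6: stack=$ id print  input=print id $  — match print
Stack after step 6: $ id (top = id).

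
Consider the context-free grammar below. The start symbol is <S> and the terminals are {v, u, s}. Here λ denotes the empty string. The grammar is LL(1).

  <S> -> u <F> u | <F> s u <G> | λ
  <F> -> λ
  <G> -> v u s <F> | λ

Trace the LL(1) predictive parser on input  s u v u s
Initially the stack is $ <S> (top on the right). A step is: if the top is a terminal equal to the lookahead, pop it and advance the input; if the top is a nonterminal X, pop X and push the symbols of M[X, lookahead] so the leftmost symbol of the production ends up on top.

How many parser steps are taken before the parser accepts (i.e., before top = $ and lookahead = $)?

9

     Stack          Input        Action
  1  $ <S>          s u v u s $  expand <S> -> <F> s u <G>
  2  $ <G> u s <F>  s u v u s $  expand <F> -> λ
  3  $ <G> u s      s u v u s $  match s
  4  $ <G> u        u v u s $    match u
  5  $ <G>          v u s $      expand <G> -> v u s <F>
  6  $ <F> s u v    v u s $      match v
  7  $ <F> s u      u s $        match u
  8  $ <F> s        s $          match s
  9  $ <F>          $            expand <F> -> λ
Accept reached after 9 steps.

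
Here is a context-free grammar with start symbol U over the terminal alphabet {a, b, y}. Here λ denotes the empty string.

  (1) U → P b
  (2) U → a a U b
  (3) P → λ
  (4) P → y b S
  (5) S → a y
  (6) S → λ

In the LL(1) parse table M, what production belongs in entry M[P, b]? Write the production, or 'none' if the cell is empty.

FIRST(P): from P→λ we get {λ}; from P→y b S we get {y}. So FIRST(P) = {λ, y}.
FIRST(S): from S→a y we get {a}; from S→λ we get {λ}. So FIRST(S) = {λ, a}.
FIRST(U): from U→P b we get {b, y}; from U→a a U b we get {a}. So FIRST(U) = {a, b, y}.
FOLLOW(U) includes $ since U is the start symbol.
FOLLOW(P): in U→P b, P is followed by b with FIRST {b}. Thus FOLLOW(P) = {b}.
For P → λ: FIRST(λ) = {λ}, so it goes in M[P, t] for t ∈ {}; since λ ∈ FIRST, also for every t ∈ FOLLOW(P) = {b}.
For P → y b S: FIRST(y b S) = {y}, so it goes in M[P, t] for t ∈ {y}.

P → λ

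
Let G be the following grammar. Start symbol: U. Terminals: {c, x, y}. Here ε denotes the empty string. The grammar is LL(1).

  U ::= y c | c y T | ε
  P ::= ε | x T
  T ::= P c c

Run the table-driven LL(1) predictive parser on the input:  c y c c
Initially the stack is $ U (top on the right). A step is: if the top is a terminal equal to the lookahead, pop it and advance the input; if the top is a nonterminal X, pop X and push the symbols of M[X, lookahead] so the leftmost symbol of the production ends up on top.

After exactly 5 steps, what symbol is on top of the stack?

c

step 1: stack=$ U  input=c y c c $  — expand U ::= c y T
step 2: stack=$ T y c  input=c y c c $  — match c
step 3: stack=$ T y  input=y c c $  — match y
step 4: stack=$ T  input=c c $  — expand T ::= P c c
step 5: stack=$ c c P  input=c c $  — expand P ::= ε
Stack after step 5: $ c c (top = c).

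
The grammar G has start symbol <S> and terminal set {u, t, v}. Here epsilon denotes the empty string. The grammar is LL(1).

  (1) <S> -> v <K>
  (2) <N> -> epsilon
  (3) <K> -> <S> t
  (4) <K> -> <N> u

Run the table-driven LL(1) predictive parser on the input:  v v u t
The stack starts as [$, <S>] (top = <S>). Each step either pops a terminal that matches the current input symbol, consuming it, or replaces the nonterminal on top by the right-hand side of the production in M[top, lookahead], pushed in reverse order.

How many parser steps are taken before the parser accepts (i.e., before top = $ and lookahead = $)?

9

step 1: stack=$ <S>  input=v v u t $  — expand <S> -> v <K>
step 2: stack=$ <K> v  input=v v u t $  — match v
step 3: stack=$ <K>  input=v u t $  — expand <K> -> <S> t
step 4: stack=$ t <S>  input=v u t $  — expand <S> -> v <K>
step 5: stack=$ t <K> v  input=v u t $  — match v
step 6: stack=$ t <K>  input=u t $  — expand <K> -> <N> u
step 7: stack=$ t u <N>  input=u t $  — expand <N> -> epsilon
step 8: stack=$ t u  input=u t $  — match u
step 9: stack=$ t  input=t $  — match t
Accept reached after 9 steps.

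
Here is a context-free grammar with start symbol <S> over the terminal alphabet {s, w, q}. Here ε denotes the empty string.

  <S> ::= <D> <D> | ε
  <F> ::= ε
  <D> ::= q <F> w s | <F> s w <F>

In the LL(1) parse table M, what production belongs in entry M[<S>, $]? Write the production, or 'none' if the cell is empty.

<S> ::= ε

FIRST(<F>) = {ε}
FIRST(<D>) = {q, s}  (via <F> s w <F>)
FIRST(<S>) = {ε, q, s}  (via <D> <D>)
FOLLOW(<S>) includes $ since <S> is the start symbol.
FOLLOW(<S>): <S> appears on no right-hand side. Thus FOLLOW(<S>) = {$}.
For <S> ::= <D> <D>: FIRST(<D> <D>) = {q, s}, so it goes in M[<S>, t] for t ∈ {q, s}.
For <S> ::= ε: FIRST(ε) = {ε}, so it goes in M[<S>, t] for t ∈ {}; since ε ∈ FIRST, also for every t ∈ FOLLOW(<S>) = {$}.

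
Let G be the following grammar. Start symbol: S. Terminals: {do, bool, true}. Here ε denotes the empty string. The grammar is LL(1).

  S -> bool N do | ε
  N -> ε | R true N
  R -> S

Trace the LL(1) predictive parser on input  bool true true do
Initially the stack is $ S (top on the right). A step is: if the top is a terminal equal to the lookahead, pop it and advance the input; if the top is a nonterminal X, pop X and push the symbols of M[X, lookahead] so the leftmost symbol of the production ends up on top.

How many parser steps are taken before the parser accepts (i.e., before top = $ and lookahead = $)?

12

      Stack          Input                Action
   1  $ S            bool true true do $  expand S -> bool N do
   2  $ do N bool    bool true true do $  match bool
   3  $ do N         true true do $       expand N -> R true N
   4  $ do N true R  true true do $       expand R -> S
   5  $ do N true S  true true do $       expand S -> ε
   6  $ do N true    true true do $       match true
   7  $ do N         true do $            expand N -> R true N
   8  $ do N true R  true do $            expand R -> S
   9  $ do N true S  true do $            expand S -> ε
  10  $ do N true    true do $            match true
  11  $ do N         do $                 expand N -> ε
  12  $ do           do $                 match do
Accept reached after 12 steps.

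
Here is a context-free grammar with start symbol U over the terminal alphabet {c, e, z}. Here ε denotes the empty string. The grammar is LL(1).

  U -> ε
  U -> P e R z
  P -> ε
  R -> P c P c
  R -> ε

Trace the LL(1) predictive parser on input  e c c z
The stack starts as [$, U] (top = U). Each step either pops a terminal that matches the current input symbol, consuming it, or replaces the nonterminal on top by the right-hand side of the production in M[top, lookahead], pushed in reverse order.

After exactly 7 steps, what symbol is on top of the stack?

c

     Stack        Input      Action
  1  $ U          e c c z $  expand U -> P e R z
  2  $ z R e P    e c c z $  expand P -> ε
  3  $ z R e      e c c z $  match e
  4  $ z R        c c z $    expand R -> P c P c
  5  $ z c P c P  c c z $    expand P -> ε
  6  $ z c P c    c c z $    match c
  7  $ z c P      c z $      expand P -> ε
Stack after step 7: $ z c (top = c).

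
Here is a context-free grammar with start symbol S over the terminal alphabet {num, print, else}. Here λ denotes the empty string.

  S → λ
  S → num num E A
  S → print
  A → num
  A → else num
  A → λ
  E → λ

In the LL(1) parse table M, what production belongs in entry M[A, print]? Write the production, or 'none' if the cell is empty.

FIRST(S) = {λ, num, print}
FIRST(A) = {λ, else, num}
FIRST(E) = {λ}
FOLLOW(S) includes $ since S is the start symbol.
FOLLOW(S): S appears on no right-hand side. Thus FOLLOW(S) = {$}.
FOLLOW(A): in S→num num E A, the suffix after A is empty, so FOLLOW(A) ⊇ FOLLOW(S) = {$}. Thus FOLLOW(A) = {$}.
For A → num: FIRST(num) = {num}, so it goes in M[A, t] for t ∈ {num}.
For A → else num: FIRST(else num) = {else}, so it goes in M[A, t] for t ∈ {else}.
For A → λ: FIRST(λ) = {λ}, so it goes in M[A, t] for t ∈ {}; since λ ∈ FIRST, also for every t ∈ FOLLOW(A) = {$}.
None of these place a production in M[A, print].

none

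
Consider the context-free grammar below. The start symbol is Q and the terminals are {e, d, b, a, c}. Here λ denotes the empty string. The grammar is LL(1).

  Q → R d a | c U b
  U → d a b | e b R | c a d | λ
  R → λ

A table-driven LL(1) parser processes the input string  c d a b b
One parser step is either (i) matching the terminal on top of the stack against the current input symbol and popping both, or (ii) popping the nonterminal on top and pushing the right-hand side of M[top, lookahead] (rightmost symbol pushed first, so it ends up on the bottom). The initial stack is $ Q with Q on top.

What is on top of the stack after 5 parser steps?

step 1: stack=$ Q  input=c d a b b $  — expand Q → c U b
step 2: stack=$ b U c  input=c d a b b $  — match c
step 3: stack=$ b U  input=d a b b $  — expand U → d a b
step 4: stack=$ b b a d  input=d a b b $  — match d
step 5: stack=$ b b a  input=a b b $  — match a
Stack after step 5: $ b b (top = b).

b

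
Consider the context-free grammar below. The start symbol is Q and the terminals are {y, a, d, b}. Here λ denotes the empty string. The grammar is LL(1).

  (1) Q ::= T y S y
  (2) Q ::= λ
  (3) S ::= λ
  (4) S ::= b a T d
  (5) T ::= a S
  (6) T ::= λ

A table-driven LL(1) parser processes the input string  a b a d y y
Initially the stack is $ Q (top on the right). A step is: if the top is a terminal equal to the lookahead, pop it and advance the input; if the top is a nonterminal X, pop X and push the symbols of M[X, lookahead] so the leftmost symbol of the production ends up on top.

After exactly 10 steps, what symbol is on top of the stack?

      Stack            Input          Action
   1  $ Q              a b a d y y $  expand Q ::= T y S y
   2  $ y S y T        a b a d y y $  expand T ::= a S
   3  $ y S y S a      a b a d y y $  match a
   4  $ y S y S        b a d y y $    expand S ::= b a T d
   5  $ y S y d T a b  b a d y y $    match b
   6  $ y S y d T a    a d y y $      match a
   7  $ y S y d T      d y y $        expand T ::= λ
   8  $ y S y d        d y y $        match d
   9  $ y S y          y y $          match y
  10  $ y S            y $            expand S ::= λ
Stack after step 10: $ y (top = y).

y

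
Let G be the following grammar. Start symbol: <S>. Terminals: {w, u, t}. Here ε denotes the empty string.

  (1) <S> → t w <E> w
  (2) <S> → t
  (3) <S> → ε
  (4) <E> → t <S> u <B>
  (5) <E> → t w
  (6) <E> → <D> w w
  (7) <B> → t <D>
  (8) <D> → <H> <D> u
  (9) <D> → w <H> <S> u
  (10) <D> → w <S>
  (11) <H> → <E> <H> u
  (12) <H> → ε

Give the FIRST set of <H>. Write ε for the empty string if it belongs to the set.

{ε, t, w}

FIRST(<S>) = {ε, t}
FIRST(<B>) = {t}
FIRST(<E>) = {t, w}  (via <D> w w)
FIRST(<H>) = {ε, t, w}  (via <E> <H> u)
FIRST(<D>) = {t, w}  (via <H> <D> u)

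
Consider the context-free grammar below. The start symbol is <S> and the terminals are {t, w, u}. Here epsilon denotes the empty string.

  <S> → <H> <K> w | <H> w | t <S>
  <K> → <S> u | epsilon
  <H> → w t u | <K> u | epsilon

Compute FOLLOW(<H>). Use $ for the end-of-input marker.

{t, u, w}

FIRST(<S>) = {t, u, w}  (via <H> <K> w, <H> w)
FIRST(<K>) = {epsilon, t, u, w}  (via <S> u)
FIRST(<H>) = {epsilon, t, u, w}  (via <K> u)
FOLLOW(<S>) includes $ since <S> is the start symbol.
FOLLOW(<S>): in <S>→t <S>, the suffix after <S> is empty (adds nothing new); in <K>→<S> u, <S> is followed by u with FIRST {u}. Thus FOLLOW(<S>) = {$, u}.
FOLLOW(<K>): in <S>→<H> <K> w, <K> is followed by w with FIRST {w}; in <H>→<K> u, <K> is followed by u with FIRST {u}. Thus FOLLOW(<K>) = {u, w}.
FOLLOW(<H>): in <S>→<H> <K> w, <H> is followed by <K> w with FIRST {t, u, w}; in <S>→<H> w, <H> is followed by w with FIRST {w}. Thus FOLLOW(<H>) = {t, u, w}.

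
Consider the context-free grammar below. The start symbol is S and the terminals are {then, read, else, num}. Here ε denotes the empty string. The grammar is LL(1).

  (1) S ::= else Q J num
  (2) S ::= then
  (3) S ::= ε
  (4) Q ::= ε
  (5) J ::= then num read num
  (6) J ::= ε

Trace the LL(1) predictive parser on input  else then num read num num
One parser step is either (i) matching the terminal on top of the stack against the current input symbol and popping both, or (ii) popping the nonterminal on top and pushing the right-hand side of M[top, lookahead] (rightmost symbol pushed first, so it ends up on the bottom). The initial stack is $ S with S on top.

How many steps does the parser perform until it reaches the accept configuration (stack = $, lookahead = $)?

     Stack                    Input                         Action
  1  $ S                      else then num read num num $  expand S ::= else Q J num
  2  $ num J Q else           else then num read num num $  match else
  3  $ num J Q                then num read num num $       expand Q ::= ε
  4  $ num J                  then num read num num $       expand J ::= then num read num
  5  $ num num read num then  then num read num num $       match then
  6  $ num num read num       num read num num $            match num
  7  $ num num read           read num num $                match read
  8  $ num num                num num $                     match num
  9  $ num                    num $                         match num
Accept reached after 9 steps.

9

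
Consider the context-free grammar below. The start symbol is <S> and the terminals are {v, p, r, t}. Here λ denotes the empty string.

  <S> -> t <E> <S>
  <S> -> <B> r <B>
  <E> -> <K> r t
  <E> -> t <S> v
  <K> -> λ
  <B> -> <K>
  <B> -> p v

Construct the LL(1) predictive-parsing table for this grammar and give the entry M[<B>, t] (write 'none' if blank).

FIRST(<K>) = {λ}
FIRST(<E>) = {r, t}  (via <K> r t)
FIRST(<B>) = {λ, p}  (via <K>)
FIRST(<S>) = {p, r, t}  (via <B> r <B>)
FOLLOW(<S>) includes $ since <S> is the start symbol.
FOLLOW(<S>): in <S>->t <E> <S>, the suffix after <S> is empty (adds nothing new); in <E>->t <S> v, <S> is followed by v with FIRST {v}. Thus FOLLOW(<S>) = {$, v}.
FOLLOW(<B>): in <S>-><B> r <B> (occurrence 1), <B> is followed by r <B> with FIRST {r}; in <S>-><B> r <B> (occurrence 2), the suffix after <B> is empty, so FOLLOW(<B>) ⊇ FOLLOW(<S>) = {$, v}. Thus FOLLOW(<B>) = {$, r, v}.
For <B> -> <K>: FIRST(<K>) = {λ}, so it goes in M[<B>, t] for t ∈ {}; since λ ∈ FIRST, also for every t ∈ FOLLOW(<B>) = {$, r, v}.
For <B> -> p v: FIRST(p v) = {p}, so it goes in M[<B>, t] for t ∈ {p}.
None of these place a production in M[<B>, t].

none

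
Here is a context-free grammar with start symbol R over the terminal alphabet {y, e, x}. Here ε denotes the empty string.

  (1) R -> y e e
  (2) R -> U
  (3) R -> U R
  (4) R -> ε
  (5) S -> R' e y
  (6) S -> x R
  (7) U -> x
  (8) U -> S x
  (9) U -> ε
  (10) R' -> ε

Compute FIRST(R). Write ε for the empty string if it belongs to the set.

FIRST(R') = {ε}
FIRST(S) = {e, x}  (via R' e y)
FIRST(U) = {ε, e, x}  (via S x)
FIRST(R) = {ε, e, x, y}  (via U, U R)

{ε, e, x, y}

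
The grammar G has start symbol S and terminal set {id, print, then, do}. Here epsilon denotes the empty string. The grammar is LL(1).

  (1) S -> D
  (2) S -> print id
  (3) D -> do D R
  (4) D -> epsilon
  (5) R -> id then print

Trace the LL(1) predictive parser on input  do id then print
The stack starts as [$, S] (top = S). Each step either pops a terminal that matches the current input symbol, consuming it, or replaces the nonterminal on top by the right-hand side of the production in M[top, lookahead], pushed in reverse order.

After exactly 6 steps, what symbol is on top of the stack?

     Stack            Input               Action
  1  $ S              do id then print $  expand S -> D
  2  $ D              do id then print $  expand D -> do D R
  3  $ R D do         do id then print $  match do
  4  $ R D            id then print $     expand D -> epsilon
  5  $ R              id then print $     expand R -> id then print
  6  $ print then id  id then print $     match id
Stack after step 6: $ print then (top = then).

then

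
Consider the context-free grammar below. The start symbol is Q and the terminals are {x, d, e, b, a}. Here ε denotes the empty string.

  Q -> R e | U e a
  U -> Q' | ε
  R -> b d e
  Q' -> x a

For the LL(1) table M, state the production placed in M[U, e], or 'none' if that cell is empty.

U -> ε

FIRST(R): from R->b d e we get {b}. So FIRST(R) = {b}.
FIRST(Q'): from Q'->x a we get {x}. So FIRST(Q') = {x}.
FIRST(U): from U->Q' we get {x}; from U->ε we get {ε}. So FIRST(U) = {ε, x}.
FIRST(Q): from Q->R e we get {b}; from Q->U e a we get {e, x}. So FIRST(Q) = {b, e, x}.
FOLLOW(Q) includes $ since Q is the start symbol.
FOLLOW(U): in Q->U e a, U is followed by e a with FIRST {e}. Thus FOLLOW(U) = {e}.
For U -> Q': FIRST(Q') = {x}, so it goes in M[U, t] for t ∈ {x}.
For U -> ε: FIRST(ε) = {ε}, so it goes in M[U, t] for t ∈ {}; since ε ∈ FIRST, also for every t ∈ FOLLOW(U) = {e}.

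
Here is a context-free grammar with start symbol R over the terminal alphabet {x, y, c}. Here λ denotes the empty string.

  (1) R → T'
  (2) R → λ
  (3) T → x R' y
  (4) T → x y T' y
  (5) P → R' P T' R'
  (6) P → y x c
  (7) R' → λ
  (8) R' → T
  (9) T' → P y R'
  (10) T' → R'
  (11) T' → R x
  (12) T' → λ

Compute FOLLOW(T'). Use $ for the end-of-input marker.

{$, x, y}

FIRST(T) = {x}
FIRST(R') = {λ, x}  (via T)
FIRST(P) = {x, y}  (via R' P T' R')
FIRST(R) = {λ, x, y}  (via T')
FIRST(T') = {λ, x, y}  (via P y R', R', R x)
FOLLOW(R) includes $ since R is the start symbol.
FOLLOW(R): in T'→R x, R is followed by x with FIRST {x}. Thus FOLLOW(R) = {$, x}.
FOLLOW(P): in P→R' P T' R', P is followed by T' R' with FIRST {λ, x, y}; in P→R' P T' R', the suffix after P is nullable (adds nothing new); in T'→P y R', P is followed by y R' with FIRST {y}. Thus FOLLOW(P) = {x, y}.
FOLLOW(T'): in R→T', the suffix after T' is empty, so FOLLOW(T') ⊇ FOLLOW(R) = {$, x}; in T→x y T' y, T' is followed by y with FIRST {y}; in P→R' P T' R', T' is followed by R' with FIRST {λ, x}; in P→R' P T' R', the suffix after T' is nullable, so FOLLOW(T') ⊇ FOLLOW(P) = {x, y}. Thus FOLLOW(T') = {$, x, y}.
FOLLOW(R'): in T→x R' y, R' is followed by y with FIRST {y}; in P→R' P T' R' (occurrence 1), R' is followed by P T' R' with FIRST {x, y}; in P→R' P T' R' (occurrence 2), the suffix after R' is empty, so FOLLOW(R') ⊇ FOLLOW(P) = {x, y}; in T'→P y R', the suffix after R' is empty, so FOLLOW(R') ⊇ FOLLOW(T') = {$, x, y}; in T'→R', the suffix after R' is empty, so FOLLOW(R') ⊇ FOLLOW(T') = {$, x, y}. Thus FOLLOW(R') = {$, x, y}.
FOLLOW(T): in R'→T, the suffix after T is empty, so FOLLOW(T) ⊇ FOLLOW(R') = {$, x, y}. Thus FOLLOW(T) = {$, x, y}.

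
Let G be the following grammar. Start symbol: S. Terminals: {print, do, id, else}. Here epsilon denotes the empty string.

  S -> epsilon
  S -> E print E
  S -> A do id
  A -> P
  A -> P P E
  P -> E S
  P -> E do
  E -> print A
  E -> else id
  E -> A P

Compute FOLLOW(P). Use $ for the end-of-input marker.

{$, do, else, print}

FIRST(S) = {epsilon, else, print}  (via E print E, A do id)
FIRST(A) = {else, print}  (via P, P P E)
FIRST(E) = {else, print}  (via A P)
FIRST(P) = {else, print}  (via E S, E do)
FOLLOW(S) includes $ since S is the start symbol.
FOLLOW(S): in P->E S, the suffix after S is empty, so FOLLOW(S) ⊇ FOLLOW(P) = {$, do, else, print}. Thus FOLLOW(S) = {$, do, else, print}.
FOLLOW(A): in S->A do id, A is followed by do id with FIRST {do}; in E->print A, the suffix after A is empty, so FOLLOW(A) ⊇ FOLLOW(E) = {$, do, else, print}; in E->A P, A is followed by P with FIRST {else, print}. Thus FOLLOW(A) = {$, do, else, print}.
FOLLOW(P): in A->P, the suffix after P is empty, so FOLLOW(P) ⊇ FOLLOW(A) = {$, do, else, print}; in A->P P E (occurrence 1), P is followed by P E with FIRST {else, print}; in A->P P E (occurrence 2), P is followed by E with FIRST {else, print}; in E->A P, the suffix after P is empty, so FOLLOW(P) ⊇ FOLLOW(E) = {$, do, else, print}. Thus FOLLOW(P) = {$, do, else, print}.
FOLLOW(E): in S->E print E (occurrence 1), E is followed by print E with FIRST {print}; in S->E print E (occurrence 2), the suffix after E is empty, so FOLLOW(E) ⊇ FOLLOW(S) = {$, do, else, print}; in A->P P E, the suffix after E is empty, so FOLLOW(E) ⊇ FOLLOW(A) = {$, do, else, print}; in P->E S, E is followed by S with FIRST {epsilon, else, print}; in P->E S, the suffix after E is nullable, so FOLLOW(E) ⊇ FOLLOW(P) = {$, do, else, print}; in P->E do, E is followed by do with FIRST {do}. Thus FOLLOW(E) = {$, do, else, print}.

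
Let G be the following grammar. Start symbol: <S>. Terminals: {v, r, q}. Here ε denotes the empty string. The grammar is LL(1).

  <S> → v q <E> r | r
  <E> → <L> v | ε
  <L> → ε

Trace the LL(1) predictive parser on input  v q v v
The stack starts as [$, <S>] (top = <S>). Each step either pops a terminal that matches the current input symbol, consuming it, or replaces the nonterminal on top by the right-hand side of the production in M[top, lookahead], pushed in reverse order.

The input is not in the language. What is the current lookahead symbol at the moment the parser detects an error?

v

step 1: stack=$ <S>  input=v q v v $  — expand <S> → v q <E> r
step 2: stack=$ r <E> q v  input=v q v v $  — match v
step 3: stack=$ r <E> q  input=q v v $  — match q
step 4: stack=$ r <E>  input=v v $  — expand <E> → <L> v
step 5: stack=$ r v <L>  input=v v $  — expand <L> → ε
step 6: stack=$ r v  input=v v $  — match v
step 7: stack=$ r  input=v $  — error: top is terminal r but lookahead is v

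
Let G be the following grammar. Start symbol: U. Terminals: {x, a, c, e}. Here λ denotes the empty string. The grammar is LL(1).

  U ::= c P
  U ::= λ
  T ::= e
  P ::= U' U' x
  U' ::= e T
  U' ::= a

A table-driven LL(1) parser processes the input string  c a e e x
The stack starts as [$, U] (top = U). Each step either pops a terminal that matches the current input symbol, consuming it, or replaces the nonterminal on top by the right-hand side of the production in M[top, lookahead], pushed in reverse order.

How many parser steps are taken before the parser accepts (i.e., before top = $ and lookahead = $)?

10

step 1: stack=$ U  input=c a e e x $  — expand U ::= c P
step 2: stack=$ P c  input=c a e e x $  — match c
step 3: stack=$ P  input=a e e x $  — expand P ::= U' U' x
step 4: stack=$ x U' U'  input=a e e x $  — expand U' ::= a
step 5: stack=$ x U' a  input=a e e x $  — match a
step 6: stack=$ x U'  input=e e x $  — expand U' ::= e T
step 7: stack=$ x T e  input=e e x $  — match e
step 8: stack=$ x T  input=e x $  — expand T ::= e
step 9: stack=$ x e  input=e x $  — match e
step 10: stack=$ x  input=x $  — match x
Accept reached after 10 steps.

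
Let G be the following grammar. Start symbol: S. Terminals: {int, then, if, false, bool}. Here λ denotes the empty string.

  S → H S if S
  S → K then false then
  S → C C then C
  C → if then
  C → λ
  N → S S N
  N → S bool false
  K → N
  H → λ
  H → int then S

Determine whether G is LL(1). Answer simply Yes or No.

FIRST(S) = {if, int, then}
FIRST(C) = {λ, if}
FIRST(N) = {if, int, then}
FIRST(K) = {if, int, then}
FIRST(H) = {λ, int}
FOLLOW(S) = {$, bool, if, int, then}
FOLLOW(C) = {$, bool, if, int, then}
FOLLOW(N) = {then}
FOLLOW(K) = {then}
FOLLOW(H) = {if, int, then}
Cell M[C, if] receives both C → if then and C → λ — the grammar is not LL(1).

No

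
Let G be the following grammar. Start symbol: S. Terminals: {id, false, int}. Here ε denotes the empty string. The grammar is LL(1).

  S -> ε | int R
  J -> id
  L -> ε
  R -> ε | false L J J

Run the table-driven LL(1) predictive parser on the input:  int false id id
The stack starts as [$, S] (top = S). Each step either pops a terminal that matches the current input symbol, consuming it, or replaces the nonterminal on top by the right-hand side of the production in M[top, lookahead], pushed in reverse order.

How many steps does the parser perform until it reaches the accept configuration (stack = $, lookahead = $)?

9

step 1: stack=$ S  input=int false id id $  — expand S -> int R
step 2: stack=$ R int  input=int false id id $  — match int
step 3: stack=$ R  input=false id id $  — expand R -> false L J J
step 4: stack=$ J J L false  input=false id id $  — match false
step 5: stack=$ J J L  input=id id $  — expand L -> ε
step 6: stack=$ J J  input=id id $  — expand J -> id
step 7: stack=$ J id  input=id id $  — match id
step 8: stack=$ J  input=id $  — expand J -> id
step 9: stack=$ id  input=id $  — match id
Accept reached after 9 steps.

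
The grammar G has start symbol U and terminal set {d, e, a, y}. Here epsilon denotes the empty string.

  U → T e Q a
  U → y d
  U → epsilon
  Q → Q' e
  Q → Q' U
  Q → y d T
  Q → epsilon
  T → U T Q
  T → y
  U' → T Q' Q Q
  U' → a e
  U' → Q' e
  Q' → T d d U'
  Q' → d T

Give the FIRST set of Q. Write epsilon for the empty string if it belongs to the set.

{epsilon, d, y}

FIRST(U) = {epsilon, y}  (via T e Q a)
FIRST(T) = {y}  (via U T Q)
FIRST(Q') = {d, y}  (via T d d U')
FIRST(Q) = {epsilon, d, y}  (via Q' e, Q' U)
FIRST(U') = {a, d, y}  (via T Q' Q Q, Q' e)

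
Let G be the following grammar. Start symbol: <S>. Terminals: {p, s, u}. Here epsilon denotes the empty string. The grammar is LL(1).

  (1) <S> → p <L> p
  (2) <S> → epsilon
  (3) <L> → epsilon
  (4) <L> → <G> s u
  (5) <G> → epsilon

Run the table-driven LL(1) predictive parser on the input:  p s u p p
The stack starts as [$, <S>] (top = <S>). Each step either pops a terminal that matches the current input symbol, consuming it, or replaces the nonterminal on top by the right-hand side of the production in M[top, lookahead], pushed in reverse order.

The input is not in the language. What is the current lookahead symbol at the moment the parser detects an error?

p

step 1: stack=$ <S>  input=p s u p p $  — expand <S> → p <L> p
step 2: stack=$ p <L> p  input=p s u p p $  — match p
step 3: stack=$ p <L>  input=s u p p $  — expand <L> → <G> s u
step 4: stack=$ p u s <G>  input=s u p p $  — expand <G> → epsilon
step 5: stack=$ p u s  input=s u p p $  — match s
step 6: stack=$ p u  input=u p p $  — match u
step 7: stack=$ p  input=p p $  — match p
step 8: stack=$  input=p $  — error: stack empty but input remains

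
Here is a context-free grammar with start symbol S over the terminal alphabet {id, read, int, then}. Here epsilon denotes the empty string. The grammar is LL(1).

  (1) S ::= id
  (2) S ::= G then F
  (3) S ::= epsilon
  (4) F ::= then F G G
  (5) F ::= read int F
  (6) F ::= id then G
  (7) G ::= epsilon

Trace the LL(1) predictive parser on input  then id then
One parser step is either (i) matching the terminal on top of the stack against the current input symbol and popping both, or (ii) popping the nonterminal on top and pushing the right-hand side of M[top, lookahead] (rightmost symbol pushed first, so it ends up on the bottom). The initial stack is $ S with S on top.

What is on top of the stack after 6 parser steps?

     Stack        Input           Action
  1  $ S          then id then $  expand S ::= G then F
  2  $ F then G   then id then $  expand G ::= epsilon
  3  $ F then     then id then $  match then
  4  $ F          id then $       expand F ::= id then G
  5  $ G then id  id then $       match id
  6  $ G then     then $          match then
Stack after step 6: $ G (top = G).

G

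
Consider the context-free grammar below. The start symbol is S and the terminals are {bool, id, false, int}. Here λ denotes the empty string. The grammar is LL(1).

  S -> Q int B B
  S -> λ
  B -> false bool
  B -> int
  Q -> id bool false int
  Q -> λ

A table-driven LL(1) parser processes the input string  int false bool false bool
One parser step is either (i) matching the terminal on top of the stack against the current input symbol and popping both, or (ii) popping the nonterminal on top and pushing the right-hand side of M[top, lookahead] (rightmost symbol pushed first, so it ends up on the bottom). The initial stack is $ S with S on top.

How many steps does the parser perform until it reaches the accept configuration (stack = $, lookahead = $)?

step 1: stack=$ S  input=int false bool false bool $  — expand S -> Q int B B
step 2: stack=$ B B int Q  input=int false bool false bool $  — expand Q -> λ
step 3: stack=$ B B int  input=int false bool false bool $  — match int
step 4: stack=$ B B  input=false bool false bool $  — expand B -> false bool
step 5: stack=$ B bool false  input=false bool false bool $  — match false
step 6: stack=$ B bool  input=bool false bool $  — match bool
step 7: stack=$ B  input=false bool $  — expand B -> false bool
step 8: stack=$ bool false  input=false bool $  — match false
step 9: stack=$ bool  input=bool $  — match bool
Accept reached after 9 steps.

9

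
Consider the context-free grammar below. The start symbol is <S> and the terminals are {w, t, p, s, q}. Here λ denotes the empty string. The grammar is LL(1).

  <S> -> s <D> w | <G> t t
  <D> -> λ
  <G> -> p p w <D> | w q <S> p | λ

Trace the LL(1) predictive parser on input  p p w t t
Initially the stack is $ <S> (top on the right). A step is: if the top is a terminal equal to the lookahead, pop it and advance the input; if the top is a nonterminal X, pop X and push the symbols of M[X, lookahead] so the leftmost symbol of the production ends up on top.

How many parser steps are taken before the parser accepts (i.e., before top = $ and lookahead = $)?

     Stack            Input        Action
  1  $ <S>            p p w t t $  expand <S> -> <G> t t
  2  $ t t <G>        p p w t t $  expand <G> -> p p w <D>
  3  $ t t <D> w p p  p p w t t $  match p
  4  $ t t <D> w p    p w t t $    match p
  5  $ t t <D> w      w t t $      match w
  6  $ t t <D>        t t $        expand <D> -> λ
  7  $ t t            t t $        match t
  8  $ t              t $          match t
Accept reached after 8 steps.

8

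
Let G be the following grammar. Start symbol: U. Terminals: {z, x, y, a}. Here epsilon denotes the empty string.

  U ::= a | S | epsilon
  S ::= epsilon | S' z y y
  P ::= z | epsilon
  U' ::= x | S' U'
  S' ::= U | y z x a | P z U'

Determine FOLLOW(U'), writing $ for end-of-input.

{a, x, y, z}

FIRST(P): from P::=z we get {z}; from P::=epsilon we get {epsilon}. So FIRST(P) = {epsilon, z}.
FIRST(U): from U::=a we get {a}; from U::=S we get {epsilon, a, y, z}; from U::=epsilon we get {epsilon}. So FIRST(U) = {epsilon, a, y, z}.
FIRST(S'): from S'::=U we get {epsilon, a, y, z}; from S'::=y z x a we get {y}; from S'::=P z U' we get {z}. So FIRST(S') = {epsilon, a, y, z}.
FIRST(S): from S::=epsilon we get {epsilon}; from S::=S' z y y we get {a, y, z}. So FIRST(S) = {epsilon, a, y, z}.
FIRST(U'): from U'::=x we get {x}; from U'::=S' U' we get {a, x, y, z}. So FIRST(U') = {a, x, y, z}.
FOLLOW(U) includes $ since U is the start symbol.
FOLLOW(P): in S'::=P z U', P is followed by z U' with FIRST {z}. Thus FOLLOW(P) = {z}.
FOLLOW(S'): in S::=S' z y y, S' is followed by z y y with FIRST {z}; in U'::=S' U', S' is followed by U' with FIRST {a, x, y, z}. Thus FOLLOW(S') = {a, x, y, z}.
FOLLOW(U): in S'::=U, the suffix after U is empty, so FOLLOW(U) ⊇ FOLLOW(S') = {a, x, y, z}. Thus FOLLOW(U) = {$, a, x, y, z}.
FOLLOW(S): in U::=S, the suffix after S is empty, so FOLLOW(S) ⊇ FOLLOW(U) = {$, a, x, y, z}. Thus FOLLOW(S) = {$, a, x, y, z}.
FOLLOW(U'): in U'::=S' U', the suffix after U' is empty (adds nothing new); in S'::=P z U', the suffix after U' is empty, so FOLLOW(U') ⊇ FOLLOW(S') = {a, x, y, z}. Thus FOLLOW(U') = {a, x, y, z}.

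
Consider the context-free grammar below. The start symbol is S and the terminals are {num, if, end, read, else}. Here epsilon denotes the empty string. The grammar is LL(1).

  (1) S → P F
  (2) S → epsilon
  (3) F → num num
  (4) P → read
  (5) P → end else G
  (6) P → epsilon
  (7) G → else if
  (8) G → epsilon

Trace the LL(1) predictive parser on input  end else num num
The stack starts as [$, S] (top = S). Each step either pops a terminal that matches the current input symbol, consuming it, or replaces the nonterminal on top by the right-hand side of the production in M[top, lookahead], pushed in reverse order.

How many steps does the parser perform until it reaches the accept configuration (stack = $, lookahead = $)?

8

step 1: stack=$ S  input=end else num num $  — expand S → P F
step 2: stack=$ F P  input=end else num num $  — expand P → end else G
step 3: stack=$ F G else end  input=end else num num $  — match end
step 4: stack=$ F G else  input=else num num $  — match else
step 5: stack=$ F G  input=num num $  — expand G → epsilon
step 6: stack=$ F  input=num num $  — expand F → num num
step 7: stack=$ num num  input=num num $  — match num
step 8: stack=$ num  input=num $  — match num
Accept reached after 8 steps.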